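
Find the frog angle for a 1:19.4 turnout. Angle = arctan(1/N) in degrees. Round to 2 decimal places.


1/N = 1/19.4 = 0.051546
angle = arctan(0.051546) = 0.051501 rad
angle = 0.051501 * 180/pi = 2.95 degrees

2.95


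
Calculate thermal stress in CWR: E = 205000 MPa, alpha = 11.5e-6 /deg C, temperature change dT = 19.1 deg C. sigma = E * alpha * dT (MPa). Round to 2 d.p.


sigma = E * alpha * dT
sigma = 205000 * 11.5e-6 * 19.1
sigma = 2.3575 * 19.1
sigma = 45.03 MPa

45.03


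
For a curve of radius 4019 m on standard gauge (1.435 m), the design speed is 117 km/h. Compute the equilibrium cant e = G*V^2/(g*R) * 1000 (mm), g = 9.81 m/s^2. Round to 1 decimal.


Convert speed: V = 117 / 3.6 = 32.5 m/s
Apply formula: e = 1.435 * 32.5^2 / (9.81 * 4019)
e = 1.435 * 1056.25 / 39426.39
e = 0.038444 m = 38.4 mm

38.4


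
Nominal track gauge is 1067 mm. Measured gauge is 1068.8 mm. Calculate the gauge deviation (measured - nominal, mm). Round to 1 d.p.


Deviation = measured - nominal
Deviation = 1068.8 - 1067
Deviation = 1.8 mm

1.8


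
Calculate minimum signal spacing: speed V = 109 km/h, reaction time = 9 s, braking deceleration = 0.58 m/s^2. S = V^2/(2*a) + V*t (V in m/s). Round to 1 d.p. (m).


V = 109 / 3.6 = 30.2778 m/s
Braking distance = 30.2778^2 / (2*0.58) = 790.2964 m
Sighting distance = 30.2778 * 9 = 272.5 m
S = 790.2964 + 272.5 = 1062.8 m

1062.8


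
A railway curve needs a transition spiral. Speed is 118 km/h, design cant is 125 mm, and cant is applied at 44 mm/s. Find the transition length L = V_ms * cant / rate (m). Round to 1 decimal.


Convert speed: V = 118 / 3.6 = 32.7778 m/s
L = 32.7778 * 125 / 44
L = 4097.2222 / 44
L = 93.1 m

93.1


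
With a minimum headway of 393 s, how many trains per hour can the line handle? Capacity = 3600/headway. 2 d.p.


Capacity = 3600 / headway
Capacity = 3600 / 393
Capacity = 9.16 trains/hour

9.16


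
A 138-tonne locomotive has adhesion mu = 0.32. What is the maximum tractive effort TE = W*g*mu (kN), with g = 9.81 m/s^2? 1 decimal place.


TE_max = W * g * mu
TE_max = 138 * 9.81 * 0.32
TE_max = 1353.78 * 0.32
TE_max = 433.2 kN

433.2


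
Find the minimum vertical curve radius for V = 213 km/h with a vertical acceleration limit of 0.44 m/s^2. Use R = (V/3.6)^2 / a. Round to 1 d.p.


Convert speed: V = 213 / 3.6 = 59.1667 m/s
V^2 = 3500.6944 m^2/s^2
R_v = 3500.6944 / 0.44
R_v = 7956.1 m

7956.1


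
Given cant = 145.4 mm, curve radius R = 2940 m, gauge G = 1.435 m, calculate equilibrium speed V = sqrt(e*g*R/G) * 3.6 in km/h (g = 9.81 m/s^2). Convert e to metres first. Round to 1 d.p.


Convert cant: e = 145.4 mm = 0.1454 m
V_ms = sqrt(0.1454 * 9.81 * 2940 / 1.435)
V_ms = sqrt(2922.32722) = 54.0586 m/s
V = 54.0586 * 3.6 = 194.6 km/h

194.6


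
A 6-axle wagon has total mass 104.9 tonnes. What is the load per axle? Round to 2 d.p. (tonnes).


Load per axle = total weight / number of axles
Load = 104.9 / 6
Load = 17.48 tonnes

17.48


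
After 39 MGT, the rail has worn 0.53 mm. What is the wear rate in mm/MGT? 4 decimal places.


Wear rate = total wear / cumulative tonnage
Rate = 0.53 / 39
Rate = 0.0136 mm/MGT

0.0136


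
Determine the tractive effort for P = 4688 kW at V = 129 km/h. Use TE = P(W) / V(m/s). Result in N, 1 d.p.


Convert: P = 4688 kW = 4688000 W
V = 129 / 3.6 = 35.8333 m/s
TE = 4688000 / 35.8333
TE = 130827.9 N

130827.9


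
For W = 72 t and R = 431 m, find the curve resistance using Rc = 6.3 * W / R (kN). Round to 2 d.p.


Rc = 6.3 * W / R
Rc = 6.3 * 72 / 431
Rc = 453.6 / 431
Rc = 1.05 kN

1.05


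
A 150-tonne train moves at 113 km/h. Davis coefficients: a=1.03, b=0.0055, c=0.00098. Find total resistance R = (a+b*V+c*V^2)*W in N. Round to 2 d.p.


b*V = 0.0055 * 113 = 0.6215
c*V^2 = 0.00098 * 12769 = 12.51362
R_per_t = 1.03 + 0.6215 + 12.51362 = 14.16512 N/t
R_total = 14.16512 * 150 = 2124.77 N

2124.77


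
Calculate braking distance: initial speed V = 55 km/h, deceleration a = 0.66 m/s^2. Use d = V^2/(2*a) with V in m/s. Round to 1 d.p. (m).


Convert speed: V = 55 / 3.6 = 15.2778 m/s
V^2 = 233.4105
d = 233.4105 / (2 * 0.66)
d = 233.4105 / 1.32
d = 176.8 m

176.8


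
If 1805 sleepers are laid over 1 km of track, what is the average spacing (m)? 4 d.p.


Spacing = 1000 m / number of sleepers
Spacing = 1000 / 1805
Spacing = 0.5540 m

0.5540


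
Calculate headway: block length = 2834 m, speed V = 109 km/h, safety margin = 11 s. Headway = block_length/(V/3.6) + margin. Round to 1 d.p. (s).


V = 109 / 3.6 = 30.2778 m/s
Block traversal time = 2834 / 30.2778 = 93.6 s
Headway = 93.6 + 11
Headway = 104.6 s

104.6


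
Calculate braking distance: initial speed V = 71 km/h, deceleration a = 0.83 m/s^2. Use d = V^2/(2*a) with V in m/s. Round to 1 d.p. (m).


Convert speed: V = 71 / 3.6 = 19.7222 m/s
V^2 = 388.966
d = 388.966 / (2 * 0.83)
d = 388.966 / 1.66
d = 234.3 m

234.3


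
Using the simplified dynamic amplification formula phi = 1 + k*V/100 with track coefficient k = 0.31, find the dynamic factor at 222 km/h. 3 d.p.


phi = 1 + k * V / 100
phi = 1 + 0.31 * 222 / 100
phi = 1 + 0.6882
phi = 1.688

1.688


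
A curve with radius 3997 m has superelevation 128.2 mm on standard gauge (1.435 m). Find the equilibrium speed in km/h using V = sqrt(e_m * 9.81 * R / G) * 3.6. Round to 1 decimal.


Convert cant: e = 128.2 mm = 0.1282 m
V_ms = sqrt(0.1282 * 9.81 * 3997 / 1.435)
V_ms = sqrt(3502.993083) = 59.1861 m/s
V = 59.1861 * 3.6 = 213.1 km/h

213.1


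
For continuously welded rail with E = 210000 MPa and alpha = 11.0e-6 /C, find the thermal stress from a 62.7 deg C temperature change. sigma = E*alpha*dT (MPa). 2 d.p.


sigma = E * alpha * dT
sigma = 210000 * 11.0e-6 * 62.7
sigma = 2.31 * 62.7
sigma = 144.84 MPa

144.84


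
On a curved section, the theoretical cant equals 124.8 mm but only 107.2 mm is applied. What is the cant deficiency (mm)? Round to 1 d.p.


Cant deficiency = equilibrium cant - actual cant
CD = 124.8 - 107.2
CD = 17.6 mm

17.6


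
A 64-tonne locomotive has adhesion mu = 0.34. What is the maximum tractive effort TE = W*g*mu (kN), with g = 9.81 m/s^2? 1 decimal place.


TE_max = W * g * mu
TE_max = 64 * 9.81 * 0.34
TE_max = 627.84 * 0.34
TE_max = 213.5 kN

213.5


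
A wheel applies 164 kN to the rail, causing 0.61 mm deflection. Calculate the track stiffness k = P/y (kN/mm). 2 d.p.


Track stiffness k = P / y
k = 164 / 0.61
k = 268.85 kN/mm

268.85


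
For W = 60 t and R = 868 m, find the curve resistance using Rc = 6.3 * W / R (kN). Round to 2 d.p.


Rc = 6.3 * W / R
Rc = 6.3 * 60 / 868
Rc = 378.0 / 868
Rc = 0.44 kN

0.44


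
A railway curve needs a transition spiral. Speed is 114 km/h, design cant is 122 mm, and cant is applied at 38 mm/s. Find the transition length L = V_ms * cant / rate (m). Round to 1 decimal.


Convert speed: V = 114 / 3.6 = 31.6667 m/s
L = 31.6667 * 122 / 38
L = 3863.3333 / 38
L = 101.7 m

101.7


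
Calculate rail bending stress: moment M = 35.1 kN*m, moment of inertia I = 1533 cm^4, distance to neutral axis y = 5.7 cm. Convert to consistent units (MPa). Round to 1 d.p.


Convert units:
M = 35.1 kN*m = 35100000 N*mm
y = 5.7 cm = 57 mm
I = 1533 cm^4 = 15330000 mm^4
sigma = 35100000 * 57 / 15330000
sigma = 130.5 MPa

130.5


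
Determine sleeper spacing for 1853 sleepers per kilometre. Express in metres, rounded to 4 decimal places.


Spacing = 1000 m / number of sleepers
Spacing = 1000 / 1853
Spacing = 0.5397 m

0.5397


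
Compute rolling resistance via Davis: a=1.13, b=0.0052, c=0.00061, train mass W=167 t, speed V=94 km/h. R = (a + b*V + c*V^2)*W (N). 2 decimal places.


b*V = 0.0052 * 94 = 0.4888
c*V^2 = 0.00061 * 8836 = 5.38996
R_per_t = 1.13 + 0.4888 + 5.38996 = 7.00876 N/t
R_total = 7.00876 * 167 = 1170.46 N

1170.46


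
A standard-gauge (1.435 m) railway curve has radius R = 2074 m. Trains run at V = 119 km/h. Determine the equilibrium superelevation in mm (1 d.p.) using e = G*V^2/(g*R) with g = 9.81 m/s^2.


Convert speed: V = 119 / 3.6 = 33.0556 m/s
Apply formula: e = 1.435 * 33.0556^2 / (9.81 * 2074)
e = 1.435 * 1092.6698 / 20345.94
e = 0.077066 m = 77.1 mm

77.1


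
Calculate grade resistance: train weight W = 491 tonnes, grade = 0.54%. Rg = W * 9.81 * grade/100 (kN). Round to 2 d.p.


Rg = W * 9.81 * grade / 100
Rg = 491 * 9.81 * 0.54 / 100
Rg = 4816.71 * 0.0054
Rg = 26.01 kN

26.01


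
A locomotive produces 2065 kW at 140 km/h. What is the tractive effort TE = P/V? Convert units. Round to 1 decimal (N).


Convert: P = 2065 kW = 2065000 W
V = 140 / 3.6 = 38.8889 m/s
TE = 2065000 / 38.8889
TE = 53100.0 N

53100.0


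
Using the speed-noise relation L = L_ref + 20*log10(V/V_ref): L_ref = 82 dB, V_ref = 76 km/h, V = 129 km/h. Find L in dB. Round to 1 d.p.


V/V_ref = 129 / 76 = 1.697368
log10(1.697368) = 0.229776
20 * 0.229776 = 4.5955
L = 82 + 4.5955 = 86.6 dB

86.6


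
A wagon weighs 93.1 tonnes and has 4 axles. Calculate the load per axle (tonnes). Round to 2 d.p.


Load per axle = total weight / number of axles
Load = 93.1 / 4
Load = 23.28 tonnes

23.28


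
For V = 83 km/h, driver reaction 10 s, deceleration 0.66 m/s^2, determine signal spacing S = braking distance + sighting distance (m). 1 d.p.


V = 83 / 3.6 = 23.0556 m/s
Braking distance = 23.0556^2 / (2*0.66) = 402.6959 m
Sighting distance = 23.0556 * 10 = 230.5556 m
S = 402.6959 + 230.5556 = 633.3 m

633.3


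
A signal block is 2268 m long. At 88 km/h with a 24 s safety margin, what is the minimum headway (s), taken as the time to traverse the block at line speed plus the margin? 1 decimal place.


V = 88 / 3.6 = 24.4444 m/s
Block traversal time = 2268 / 24.4444 = 92.7818 s
Headway = 92.7818 + 24
Headway = 116.8 s

116.8


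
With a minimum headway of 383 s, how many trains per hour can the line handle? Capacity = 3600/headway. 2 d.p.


Capacity = 3600 / headway
Capacity = 3600 / 383
Capacity = 9.40 trains/hour

9.40


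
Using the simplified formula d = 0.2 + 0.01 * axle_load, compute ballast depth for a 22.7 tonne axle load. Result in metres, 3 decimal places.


d = 0.2 + 0.01 * 22.7
d = 0.2 + 0.227
d = 0.427 m

0.427


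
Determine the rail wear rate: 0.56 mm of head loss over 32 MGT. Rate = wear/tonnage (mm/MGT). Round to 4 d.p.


Wear rate = total wear / cumulative tonnage
Rate = 0.56 / 32
Rate = 0.0175 mm/MGT

0.0175


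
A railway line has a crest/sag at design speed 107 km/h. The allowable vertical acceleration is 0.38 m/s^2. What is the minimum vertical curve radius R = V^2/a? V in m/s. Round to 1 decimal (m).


Convert speed: V = 107 / 3.6 = 29.7222 m/s
V^2 = 883.4105 m^2/s^2
R_v = 883.4105 / 0.38
R_v = 2324.8 m

2324.8


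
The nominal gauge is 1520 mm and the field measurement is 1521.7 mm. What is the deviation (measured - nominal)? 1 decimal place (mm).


Deviation = measured - nominal
Deviation = 1521.7 - 1520
Deviation = 1.7 mm

1.7


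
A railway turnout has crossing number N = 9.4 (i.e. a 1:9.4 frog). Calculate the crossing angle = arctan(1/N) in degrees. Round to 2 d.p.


1/N = 1/9.4 = 0.106383
angle = arctan(0.106383) = 0.105984 rad
angle = 0.105984 * 180/pi = 6.07 degrees

6.07


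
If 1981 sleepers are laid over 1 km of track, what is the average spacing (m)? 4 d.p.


Spacing = 1000 m / number of sleepers
Spacing = 1000 / 1981
Spacing = 0.5048 m

0.5048


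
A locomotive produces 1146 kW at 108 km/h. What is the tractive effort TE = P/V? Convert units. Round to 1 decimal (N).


Convert: P = 1146 kW = 1146000 W
V = 108 / 3.6 = 30.0 m/s
TE = 1146000 / 30.0
TE = 38200.0 N

38200.0


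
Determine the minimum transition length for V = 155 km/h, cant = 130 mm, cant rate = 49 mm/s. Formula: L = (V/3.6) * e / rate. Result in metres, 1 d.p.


Convert speed: V = 155 / 3.6 = 43.0556 m/s
L = 43.0556 * 130 / 49
L = 5597.2222 / 49
L = 114.2 m

114.2


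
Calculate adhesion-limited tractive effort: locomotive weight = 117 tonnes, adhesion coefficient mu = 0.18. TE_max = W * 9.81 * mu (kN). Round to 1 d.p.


TE_max = W * g * mu
TE_max = 117 * 9.81 * 0.18
TE_max = 1147.77 * 0.18
TE_max = 206.6 kN

206.6


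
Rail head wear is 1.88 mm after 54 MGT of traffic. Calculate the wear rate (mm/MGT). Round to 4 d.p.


Wear rate = total wear / cumulative tonnage
Rate = 1.88 / 54
Rate = 0.0348 mm/MGT

0.0348


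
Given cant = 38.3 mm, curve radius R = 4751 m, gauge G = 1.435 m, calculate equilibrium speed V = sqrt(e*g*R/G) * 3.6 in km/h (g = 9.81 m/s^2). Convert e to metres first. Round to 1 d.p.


Convert cant: e = 38.3 mm = 0.0383 m
V_ms = sqrt(0.0383 * 9.81 * 4751 / 1.435)
V_ms = sqrt(1243.944232) = 35.2696 m/s
V = 35.2696 * 3.6 = 127.0 km/h

127.0


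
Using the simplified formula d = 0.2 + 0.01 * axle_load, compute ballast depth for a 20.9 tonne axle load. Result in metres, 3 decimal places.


d = 0.2 + 0.01 * 20.9
d = 0.2 + 0.209
d = 0.409 m

0.409


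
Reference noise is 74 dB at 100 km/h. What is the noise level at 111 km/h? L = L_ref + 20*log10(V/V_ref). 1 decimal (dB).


V/V_ref = 111 / 100 = 1.11
log10(1.11) = 0.045323
20 * 0.045323 = 0.9065
L = 74 + 0.9065 = 74.9 dB

74.9


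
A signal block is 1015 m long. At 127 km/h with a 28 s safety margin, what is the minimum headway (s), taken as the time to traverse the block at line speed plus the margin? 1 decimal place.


V = 127 / 3.6 = 35.2778 m/s
Block traversal time = 1015 / 35.2778 = 28.7717 s
Headway = 28.7717 + 28
Headway = 56.8 s

56.8


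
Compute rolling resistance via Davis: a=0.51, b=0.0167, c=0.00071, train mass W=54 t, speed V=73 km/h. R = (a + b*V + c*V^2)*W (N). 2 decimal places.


b*V = 0.0167 * 73 = 1.2191
c*V^2 = 0.00071 * 5329 = 3.78359
R_per_t = 0.51 + 1.2191 + 3.78359 = 5.51269 N/t
R_total = 5.51269 * 54 = 297.69 N

297.69


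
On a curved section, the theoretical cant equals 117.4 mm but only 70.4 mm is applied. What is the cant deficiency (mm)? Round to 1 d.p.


Cant deficiency = equilibrium cant - actual cant
CD = 117.4 - 70.4
CD = 47.0 mm

47.0


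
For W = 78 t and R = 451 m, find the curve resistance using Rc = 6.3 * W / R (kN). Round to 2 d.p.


Rc = 6.3 * W / R
Rc = 6.3 * 78 / 451
Rc = 491.4 / 451
Rc = 1.09 kN

1.09


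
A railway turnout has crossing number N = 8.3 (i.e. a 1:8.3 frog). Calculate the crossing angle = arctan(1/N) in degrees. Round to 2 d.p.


1/N = 1/8.3 = 0.120482
angle = arctan(0.120482) = 0.119904 rad
angle = 0.119904 * 180/pi = 6.87 degrees

6.87


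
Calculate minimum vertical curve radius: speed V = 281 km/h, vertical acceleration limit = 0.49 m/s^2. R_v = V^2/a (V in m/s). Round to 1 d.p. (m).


Convert speed: V = 281 / 3.6 = 78.0556 m/s
V^2 = 6092.6698 m^2/s^2
R_v = 6092.6698 / 0.49
R_v = 12434.0 m

12434.0


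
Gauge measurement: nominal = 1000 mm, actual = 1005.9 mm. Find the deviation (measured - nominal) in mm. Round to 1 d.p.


Deviation = measured - nominal
Deviation = 1005.9 - 1000
Deviation = 5.9 mm

5.9


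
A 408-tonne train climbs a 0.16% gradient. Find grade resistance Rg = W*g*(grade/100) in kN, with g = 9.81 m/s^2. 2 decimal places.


Rg = W * 9.81 * grade / 100
Rg = 408 * 9.81 * 0.16 / 100
Rg = 4002.48 * 0.0016
Rg = 6.40 kN

6.40


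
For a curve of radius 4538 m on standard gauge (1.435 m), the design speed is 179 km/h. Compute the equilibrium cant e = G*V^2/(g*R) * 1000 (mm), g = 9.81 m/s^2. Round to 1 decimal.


Convert speed: V = 179 / 3.6 = 49.7222 m/s
Apply formula: e = 1.435 * 49.7222^2 / (9.81 * 4538)
e = 1.435 * 2472.2994 / 44517.78
e = 0.079693 m = 79.7 mm

79.7


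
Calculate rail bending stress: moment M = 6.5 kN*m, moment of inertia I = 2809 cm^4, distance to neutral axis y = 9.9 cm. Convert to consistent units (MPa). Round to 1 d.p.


Convert units:
M = 6.5 kN*m = 6500000 N*mm
y = 9.9 cm = 99 mm
I = 2809 cm^4 = 28090000 mm^4
sigma = 6500000 * 99 / 28090000
sigma = 22.9 MPa

22.9


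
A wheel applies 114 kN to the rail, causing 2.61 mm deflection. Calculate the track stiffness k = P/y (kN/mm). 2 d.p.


Track stiffness k = P / y
k = 114 / 2.61
k = 43.68 kN/mm

43.68


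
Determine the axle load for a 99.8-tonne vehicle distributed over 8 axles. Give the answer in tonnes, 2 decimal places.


Load per axle = total weight / number of axles
Load = 99.8 / 8
Load = 12.48 tonnes

12.48


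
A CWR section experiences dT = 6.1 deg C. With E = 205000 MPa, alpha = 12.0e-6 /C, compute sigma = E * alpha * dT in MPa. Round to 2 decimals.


sigma = E * alpha * dT
sigma = 205000 * 12.0e-6 * 6.1
sigma = 2.46 * 6.1
sigma = 15.01 MPa

15.01


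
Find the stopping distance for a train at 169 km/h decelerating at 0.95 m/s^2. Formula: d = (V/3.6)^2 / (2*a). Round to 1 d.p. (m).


Convert speed: V = 169 / 3.6 = 46.9444 m/s
V^2 = 2203.7809
d = 2203.7809 / (2 * 0.95)
d = 2203.7809 / 1.9
d = 1159.9 m

1159.9


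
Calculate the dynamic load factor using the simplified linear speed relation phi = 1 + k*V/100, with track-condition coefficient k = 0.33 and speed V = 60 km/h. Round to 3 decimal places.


phi = 1 + k * V / 100
phi = 1 + 0.33 * 60 / 100
phi = 1 + 0.198
phi = 1.198

1.198


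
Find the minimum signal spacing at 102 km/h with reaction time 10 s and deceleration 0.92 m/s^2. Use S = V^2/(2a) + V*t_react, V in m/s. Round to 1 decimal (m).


V = 102 / 3.6 = 28.3333 m/s
Braking distance = 28.3333^2 / (2*0.92) = 436.2923 m
Sighting distance = 28.3333 * 10 = 283.3333 m
S = 436.2923 + 283.3333 = 719.6 m

719.6


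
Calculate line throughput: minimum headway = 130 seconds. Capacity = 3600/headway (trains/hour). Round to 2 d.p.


Capacity = 3600 / headway
Capacity = 3600 / 130
Capacity = 27.69 trains/hour

27.69


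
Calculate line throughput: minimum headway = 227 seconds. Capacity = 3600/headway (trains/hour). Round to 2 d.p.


Capacity = 3600 / headway
Capacity = 3600 / 227
Capacity = 15.86 trains/hour

15.86


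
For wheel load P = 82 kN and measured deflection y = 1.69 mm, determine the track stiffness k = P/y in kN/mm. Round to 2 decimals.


Track stiffness k = P / y
k = 82 / 1.69
k = 48.52 kN/mm

48.52


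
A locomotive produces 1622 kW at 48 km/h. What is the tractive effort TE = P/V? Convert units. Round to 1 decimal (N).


Convert: P = 1622 kW = 1622000 W
V = 48 / 3.6 = 13.3333 m/s
TE = 1622000 / 13.3333
TE = 121650.0 N

121650.0


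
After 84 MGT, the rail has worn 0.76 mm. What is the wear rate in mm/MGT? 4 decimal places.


Wear rate = total wear / cumulative tonnage
Rate = 0.76 / 84
Rate = 0.0090 mm/MGT

0.0090


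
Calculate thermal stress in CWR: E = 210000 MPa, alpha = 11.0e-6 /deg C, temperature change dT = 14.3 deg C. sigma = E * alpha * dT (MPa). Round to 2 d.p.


sigma = E * alpha * dT
sigma = 210000 * 11.0e-6 * 14.3
sigma = 2.31 * 14.3
sigma = 33.03 MPa

33.03


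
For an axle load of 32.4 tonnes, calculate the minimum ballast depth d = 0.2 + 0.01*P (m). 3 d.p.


d = 0.2 + 0.01 * 32.4
d = 0.2 + 0.324
d = 0.524 m

0.524


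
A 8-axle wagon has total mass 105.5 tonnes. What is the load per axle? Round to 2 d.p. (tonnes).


Load per axle = total weight / number of axles
Load = 105.5 / 8
Load = 13.19 tonnes

13.19


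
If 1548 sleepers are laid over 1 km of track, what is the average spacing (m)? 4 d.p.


Spacing = 1000 m / number of sleepers
Spacing = 1000 / 1548
Spacing = 0.6460 m

0.6460


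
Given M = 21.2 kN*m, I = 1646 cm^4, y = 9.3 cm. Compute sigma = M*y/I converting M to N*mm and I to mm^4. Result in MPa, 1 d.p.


Convert units:
M = 21.2 kN*m = 21200000 N*mm
y = 9.3 cm = 93 mm
I = 1646 cm^4 = 16460000 mm^4
sigma = 21200000 * 93 / 16460000
sigma = 119.8 MPa

119.8


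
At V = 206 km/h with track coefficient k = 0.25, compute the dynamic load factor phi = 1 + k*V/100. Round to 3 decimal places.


phi = 1 + k * V / 100
phi = 1 + 0.25 * 206 / 100
phi = 1 + 0.515
phi = 1.515

1.515


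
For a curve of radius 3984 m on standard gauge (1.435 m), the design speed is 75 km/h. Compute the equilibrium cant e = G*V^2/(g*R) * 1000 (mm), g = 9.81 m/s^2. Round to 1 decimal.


Convert speed: V = 75 / 3.6 = 20.8333 m/s
Apply formula: e = 1.435 * 20.8333^2 / (9.81 * 3984)
e = 1.435 * 434.0278 / 39083.04
e = 0.015936 m = 15.9 mm

15.9


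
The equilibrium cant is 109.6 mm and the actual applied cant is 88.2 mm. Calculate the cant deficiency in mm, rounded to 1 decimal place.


Cant deficiency = equilibrium cant - actual cant
CD = 109.6 - 88.2
CD = 21.4 mm

21.4


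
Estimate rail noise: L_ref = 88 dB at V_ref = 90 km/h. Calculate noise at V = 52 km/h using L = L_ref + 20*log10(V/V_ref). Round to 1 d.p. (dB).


V/V_ref = 52 / 90 = 0.577778
log10(0.577778) = -0.238239
20 * -0.238239 = -4.7648
L = 88 + -4.7648 = 83.2 dB

83.2


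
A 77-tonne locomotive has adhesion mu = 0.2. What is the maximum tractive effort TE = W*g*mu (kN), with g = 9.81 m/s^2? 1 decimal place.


TE_max = W * g * mu
TE_max = 77 * 9.81 * 0.2
TE_max = 755.37 * 0.2
TE_max = 151.1 kN

151.1


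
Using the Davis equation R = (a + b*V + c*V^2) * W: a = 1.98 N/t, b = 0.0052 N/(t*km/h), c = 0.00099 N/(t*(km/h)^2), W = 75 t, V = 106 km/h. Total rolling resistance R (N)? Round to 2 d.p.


b*V = 0.0052 * 106 = 0.5512
c*V^2 = 0.00099 * 11236 = 11.12364
R_per_t = 1.98 + 0.5512 + 11.12364 = 13.65484 N/t
R_total = 13.65484 * 75 = 1024.11 N

1024.11


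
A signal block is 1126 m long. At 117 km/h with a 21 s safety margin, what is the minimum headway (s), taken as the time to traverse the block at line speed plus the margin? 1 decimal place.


V = 117 / 3.6 = 32.5 m/s
Block traversal time = 1126 / 32.5 = 34.6462 s
Headway = 34.6462 + 21
Headway = 55.6 s

55.6


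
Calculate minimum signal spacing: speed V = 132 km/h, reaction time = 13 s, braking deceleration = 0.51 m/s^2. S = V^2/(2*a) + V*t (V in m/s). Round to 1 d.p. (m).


V = 132 / 3.6 = 36.6667 m/s
Braking distance = 36.6667^2 / (2*0.51) = 1318.0828 m
Sighting distance = 36.6667 * 13 = 476.6667 m
S = 1318.0828 + 476.6667 = 1794.7 m

1794.7


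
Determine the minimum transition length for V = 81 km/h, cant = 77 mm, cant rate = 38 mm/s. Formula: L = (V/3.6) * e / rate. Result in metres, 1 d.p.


Convert speed: V = 81 / 3.6 = 22.5 m/s
L = 22.5 * 77 / 38
L = 1732.5 / 38
L = 45.6 m

45.6


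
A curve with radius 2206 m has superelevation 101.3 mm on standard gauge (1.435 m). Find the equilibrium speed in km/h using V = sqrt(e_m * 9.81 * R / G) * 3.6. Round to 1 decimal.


Convert cant: e = 101.3 mm = 0.1013 m
V_ms = sqrt(0.1013 * 9.81 * 2206 / 1.435)
V_ms = sqrt(1527.678828) = 39.0855 m/s
V = 39.0855 * 3.6 = 140.7 km/h

140.7


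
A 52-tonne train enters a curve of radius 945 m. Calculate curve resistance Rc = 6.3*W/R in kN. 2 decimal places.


Rc = 6.3 * W / R
Rc = 6.3 * 52 / 945
Rc = 327.6 / 945
Rc = 0.35 kN

0.35


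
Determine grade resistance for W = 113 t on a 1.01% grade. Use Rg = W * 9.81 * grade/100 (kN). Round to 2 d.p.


Rg = W * 9.81 * grade / 100
Rg = 113 * 9.81 * 1.01 / 100
Rg = 1108.53 * 0.0101
Rg = 11.20 kN

11.20


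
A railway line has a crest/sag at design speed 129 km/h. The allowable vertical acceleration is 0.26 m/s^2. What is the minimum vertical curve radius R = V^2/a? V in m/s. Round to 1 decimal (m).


Convert speed: V = 129 / 3.6 = 35.8333 m/s
V^2 = 1284.0278 m^2/s^2
R_v = 1284.0278 / 0.26
R_v = 4938.6 m

4938.6


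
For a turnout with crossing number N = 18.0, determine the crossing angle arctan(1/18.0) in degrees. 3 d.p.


1/N = 1/18.0 = 0.055556
angle = arctan(0.055556) = 0.055499 rad
angle = 0.055499 * 180/pi = 3.180 degrees

3.180


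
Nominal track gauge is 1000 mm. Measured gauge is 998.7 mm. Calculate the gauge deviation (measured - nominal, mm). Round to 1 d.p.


Deviation = measured - nominal
Deviation = 998.7 - 1000
Deviation = -1.3 mm

-1.3


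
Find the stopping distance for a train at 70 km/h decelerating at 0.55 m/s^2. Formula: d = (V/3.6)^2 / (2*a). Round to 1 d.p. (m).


Convert speed: V = 70 / 3.6 = 19.4444 m/s
V^2 = 378.0864
d = 378.0864 / (2 * 0.55)
d = 378.0864 / 1.1
d = 343.7 m

343.7


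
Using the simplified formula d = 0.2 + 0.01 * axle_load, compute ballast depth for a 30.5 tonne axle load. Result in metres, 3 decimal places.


d = 0.2 + 0.01 * 30.5
d = 0.2 + 0.305
d = 0.505 m

0.505


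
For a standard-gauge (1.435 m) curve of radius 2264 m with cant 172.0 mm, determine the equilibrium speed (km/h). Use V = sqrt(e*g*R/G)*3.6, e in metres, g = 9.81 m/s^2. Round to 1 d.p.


Convert cant: e = 172.0 mm = 0.1720 m
V_ms = sqrt(0.1720 * 9.81 * 2264 / 1.435)
V_ms = sqrt(2662.085352) = 51.5954 m/s
V = 51.5954 * 3.6 = 185.7 km/h

185.7


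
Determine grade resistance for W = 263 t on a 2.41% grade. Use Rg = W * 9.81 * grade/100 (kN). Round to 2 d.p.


Rg = W * 9.81 * grade / 100
Rg = 263 * 9.81 * 2.41 / 100
Rg = 2580.03 * 0.0241
Rg = 62.18 kN

62.18


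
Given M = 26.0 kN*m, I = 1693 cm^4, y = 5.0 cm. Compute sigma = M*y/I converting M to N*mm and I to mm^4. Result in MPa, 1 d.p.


Convert units:
M = 26.0 kN*m = 26000000 N*mm
y = 5.0 cm = 50 mm
I = 1693 cm^4 = 16930000 mm^4
sigma = 26000000 * 50 / 16930000
sigma = 76.8 MPa

76.8


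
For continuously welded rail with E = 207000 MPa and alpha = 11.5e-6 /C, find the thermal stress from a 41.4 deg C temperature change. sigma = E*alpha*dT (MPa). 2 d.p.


sigma = E * alpha * dT
sigma = 207000 * 11.5e-6 * 41.4
sigma = 2.3805 * 41.4
sigma = 98.55 MPa

98.55


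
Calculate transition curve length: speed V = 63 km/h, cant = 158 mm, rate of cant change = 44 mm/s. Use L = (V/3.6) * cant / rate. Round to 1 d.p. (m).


Convert speed: V = 63 / 3.6 = 17.5 m/s
L = 17.5 * 158 / 44
L = 2765.0 / 44
L = 62.8 m

62.8


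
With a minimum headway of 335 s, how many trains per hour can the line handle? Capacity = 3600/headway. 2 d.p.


Capacity = 3600 / headway
Capacity = 3600 / 335
Capacity = 10.75 trains/hour

10.75


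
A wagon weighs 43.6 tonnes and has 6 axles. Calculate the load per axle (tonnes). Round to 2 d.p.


Load per axle = total weight / number of axles
Load = 43.6 / 6
Load = 7.27 tonnes

7.27


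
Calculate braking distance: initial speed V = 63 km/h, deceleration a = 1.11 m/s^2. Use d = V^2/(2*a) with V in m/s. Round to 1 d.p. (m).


Convert speed: V = 63 / 3.6 = 17.5 m/s
V^2 = 306.25
d = 306.25 / (2 * 1.11)
d = 306.25 / 2.22
d = 138.0 m

138.0


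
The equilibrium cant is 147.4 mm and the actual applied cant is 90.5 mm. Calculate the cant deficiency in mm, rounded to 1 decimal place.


Cant deficiency = equilibrium cant - actual cant
CD = 147.4 - 90.5
CD = 56.9 mm

56.9


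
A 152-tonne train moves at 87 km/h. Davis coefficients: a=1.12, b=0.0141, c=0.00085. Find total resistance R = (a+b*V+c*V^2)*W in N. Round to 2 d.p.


b*V = 0.0141 * 87 = 1.2267
c*V^2 = 0.00085 * 7569 = 6.43365
R_per_t = 1.12 + 1.2267 + 6.43365 = 8.78035 N/t
R_total = 8.78035 * 152 = 1334.61 N

1334.61


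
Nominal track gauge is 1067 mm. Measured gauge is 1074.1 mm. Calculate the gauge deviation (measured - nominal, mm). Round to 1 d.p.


Deviation = measured - nominal
Deviation = 1074.1 - 1067
Deviation = 7.1 mm

7.1


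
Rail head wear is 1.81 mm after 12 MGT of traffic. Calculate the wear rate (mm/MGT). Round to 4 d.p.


Wear rate = total wear / cumulative tonnage
Rate = 1.81 / 12
Rate = 0.1508 mm/MGT

0.1508


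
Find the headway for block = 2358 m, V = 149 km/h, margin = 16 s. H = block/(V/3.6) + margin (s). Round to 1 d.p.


V = 149 / 3.6 = 41.3889 m/s
Block traversal time = 2358 / 41.3889 = 56.9718 s
Headway = 56.9718 + 16
Headway = 73.0 s

73.0


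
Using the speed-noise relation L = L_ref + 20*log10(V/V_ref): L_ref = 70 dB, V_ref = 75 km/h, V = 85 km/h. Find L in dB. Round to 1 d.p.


V/V_ref = 85 / 75 = 1.133333
log10(1.133333) = 0.054358
20 * 0.054358 = 1.0872
L = 70 + 1.0872 = 71.1 dB

71.1


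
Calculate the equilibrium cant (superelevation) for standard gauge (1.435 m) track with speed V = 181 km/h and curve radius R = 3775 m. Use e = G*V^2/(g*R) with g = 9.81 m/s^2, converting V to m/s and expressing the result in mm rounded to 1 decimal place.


Convert speed: V = 181 / 3.6 = 50.2778 m/s
Apply formula: e = 1.435 * 50.2778^2 / (9.81 * 3775)
e = 1.435 * 2527.8549 / 37032.75
e = 0.097953 m = 98.0 mm

98.0


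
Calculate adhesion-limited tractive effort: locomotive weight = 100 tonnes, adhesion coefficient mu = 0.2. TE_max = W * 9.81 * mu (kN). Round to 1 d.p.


TE_max = W * g * mu
TE_max = 100 * 9.81 * 0.2
TE_max = 981.0 * 0.2
TE_max = 196.2 kN

196.2


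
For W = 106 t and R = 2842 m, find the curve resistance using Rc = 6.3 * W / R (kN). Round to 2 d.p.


Rc = 6.3 * W / R
Rc = 6.3 * 106 / 2842
Rc = 667.8 / 2842
Rc = 0.23 kN

0.23


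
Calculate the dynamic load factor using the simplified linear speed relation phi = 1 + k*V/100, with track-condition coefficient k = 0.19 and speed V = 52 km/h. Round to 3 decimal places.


phi = 1 + k * V / 100
phi = 1 + 0.19 * 52 / 100
phi = 1 + 0.0988
phi = 1.099

1.099


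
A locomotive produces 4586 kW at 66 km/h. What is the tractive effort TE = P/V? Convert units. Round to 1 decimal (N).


Convert: P = 4586 kW = 4586000 W
V = 66 / 3.6 = 18.3333 m/s
TE = 4586000 / 18.3333
TE = 250145.5 N

250145.5


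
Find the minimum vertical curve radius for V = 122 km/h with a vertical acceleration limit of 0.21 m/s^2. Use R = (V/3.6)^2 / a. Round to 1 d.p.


Convert speed: V = 122 / 3.6 = 33.8889 m/s
V^2 = 1148.4568 m^2/s^2
R_v = 1148.4568 / 0.21
R_v = 5468.8 m

5468.8


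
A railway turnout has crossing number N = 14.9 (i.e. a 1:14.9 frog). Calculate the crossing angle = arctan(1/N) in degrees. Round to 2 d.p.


1/N = 1/14.9 = 0.067114
angle = arctan(0.067114) = 0.067014 rad
angle = 0.067014 * 180/pi = 3.84 degrees

3.84


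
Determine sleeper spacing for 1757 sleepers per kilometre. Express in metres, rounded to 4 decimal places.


Spacing = 1000 m / number of sleepers
Spacing = 1000 / 1757
Spacing = 0.5692 m

0.5692


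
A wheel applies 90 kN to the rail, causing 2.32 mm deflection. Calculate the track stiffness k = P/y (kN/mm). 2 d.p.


Track stiffness k = P / y
k = 90 / 2.32
k = 38.79 kN/mm

38.79


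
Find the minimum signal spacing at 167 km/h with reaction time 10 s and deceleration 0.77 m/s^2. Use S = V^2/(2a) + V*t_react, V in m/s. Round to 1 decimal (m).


V = 167 / 3.6 = 46.3889 m/s
Braking distance = 46.3889^2 / (2*0.77) = 1397.3565 m
Sighting distance = 46.3889 * 10 = 463.8889 m
S = 1397.3565 + 463.8889 = 1861.2 m

1861.2


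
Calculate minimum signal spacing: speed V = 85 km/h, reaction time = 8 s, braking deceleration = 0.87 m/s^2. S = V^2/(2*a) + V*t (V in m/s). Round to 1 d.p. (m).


V = 85 / 3.6 = 23.6111 m/s
Braking distance = 23.6111^2 / (2*0.87) = 320.3934 m
Sighting distance = 23.6111 * 8 = 188.8889 m
S = 320.3934 + 188.8889 = 509.3 m

509.3


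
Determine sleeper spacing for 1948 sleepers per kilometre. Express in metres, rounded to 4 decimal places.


Spacing = 1000 m / number of sleepers
Spacing = 1000 / 1948
Spacing = 0.5133 m

0.5133


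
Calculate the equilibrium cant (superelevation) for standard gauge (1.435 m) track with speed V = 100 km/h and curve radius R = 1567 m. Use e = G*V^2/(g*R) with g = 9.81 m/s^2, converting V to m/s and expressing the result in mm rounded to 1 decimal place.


Convert speed: V = 100 / 3.6 = 27.7778 m/s
Apply formula: e = 1.435 * 27.7778^2 / (9.81 * 1567)
e = 1.435 * 771.6049 / 15372.27
e = 0.072029 m = 72.0 mm

72.0


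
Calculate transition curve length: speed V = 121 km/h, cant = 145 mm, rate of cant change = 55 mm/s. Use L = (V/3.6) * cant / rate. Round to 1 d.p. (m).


Convert speed: V = 121 / 3.6 = 33.6111 m/s
L = 33.6111 * 145 / 55
L = 4873.6111 / 55
L = 88.6 m

88.6


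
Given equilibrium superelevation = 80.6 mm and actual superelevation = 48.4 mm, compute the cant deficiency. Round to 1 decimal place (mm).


Cant deficiency = equilibrium cant - actual cant
CD = 80.6 - 48.4
CD = 32.2 mm

32.2


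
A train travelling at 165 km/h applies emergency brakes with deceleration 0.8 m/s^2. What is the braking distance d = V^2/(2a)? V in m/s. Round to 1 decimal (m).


Convert speed: V = 165 / 3.6 = 45.8333 m/s
V^2 = 2100.6944
d = 2100.6944 / (2 * 0.8)
d = 2100.6944 / 1.6
d = 1312.9 m

1312.9


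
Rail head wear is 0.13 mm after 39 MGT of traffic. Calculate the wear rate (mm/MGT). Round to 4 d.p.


Wear rate = total wear / cumulative tonnage
Rate = 0.13 / 39
Rate = 0.0033 mm/MGT

0.0033


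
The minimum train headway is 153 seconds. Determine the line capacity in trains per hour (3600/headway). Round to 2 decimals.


Capacity = 3600 / headway
Capacity = 3600 / 153
Capacity = 23.53 trains/hour

23.53


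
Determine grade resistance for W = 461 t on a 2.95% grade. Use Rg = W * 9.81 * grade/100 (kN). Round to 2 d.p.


Rg = W * 9.81 * grade / 100
Rg = 461 * 9.81 * 2.95 / 100
Rg = 4522.41 * 0.0295
Rg = 133.41 kN

133.41


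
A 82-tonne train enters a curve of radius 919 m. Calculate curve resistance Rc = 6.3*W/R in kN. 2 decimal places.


Rc = 6.3 * W / R
Rc = 6.3 * 82 / 919
Rc = 516.6 / 919
Rc = 0.56 kN

0.56


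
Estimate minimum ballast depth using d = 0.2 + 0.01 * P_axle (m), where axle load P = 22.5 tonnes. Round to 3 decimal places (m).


d = 0.2 + 0.01 * 22.5
d = 0.2 + 0.225
d = 0.425 m

0.425


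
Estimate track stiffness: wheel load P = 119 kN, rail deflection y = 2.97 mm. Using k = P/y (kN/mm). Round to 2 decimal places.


Track stiffness k = P / y
k = 119 / 2.97
k = 40.07 kN/mm

40.07


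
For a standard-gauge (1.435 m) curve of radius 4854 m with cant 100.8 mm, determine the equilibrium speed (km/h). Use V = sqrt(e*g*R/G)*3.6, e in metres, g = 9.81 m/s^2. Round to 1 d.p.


Convert cant: e = 100.8 mm = 0.1008 m
V_ms = sqrt(0.1008 * 9.81 * 4854 / 1.435)
V_ms = sqrt(3344.855883) = 57.8347 m/s
V = 57.8347 * 3.6 = 208.2 km/h

208.2


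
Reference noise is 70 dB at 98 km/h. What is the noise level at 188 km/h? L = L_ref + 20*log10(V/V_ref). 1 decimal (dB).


V/V_ref = 188 / 98 = 1.918367
log10(1.918367) = 0.282932
20 * 0.282932 = 5.6586
L = 70 + 5.6586 = 75.7 dB

75.7


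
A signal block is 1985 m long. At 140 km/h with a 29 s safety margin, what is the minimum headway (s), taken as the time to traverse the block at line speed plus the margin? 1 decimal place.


V = 140 / 3.6 = 38.8889 m/s
Block traversal time = 1985 / 38.8889 = 51.0429 s
Headway = 51.0429 + 29
Headway = 80.0 s

80.0


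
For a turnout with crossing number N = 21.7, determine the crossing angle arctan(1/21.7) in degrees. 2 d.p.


1/N = 1/21.7 = 0.046083
angle = arctan(0.046083) = 0.04605 rad
angle = 0.04605 * 180/pi = 2.64 degrees

2.64


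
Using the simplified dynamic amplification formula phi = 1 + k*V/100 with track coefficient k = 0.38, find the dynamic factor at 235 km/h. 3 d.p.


phi = 1 + k * V / 100
phi = 1 + 0.38 * 235 / 100
phi = 1 + 0.893
phi = 1.893

1.893


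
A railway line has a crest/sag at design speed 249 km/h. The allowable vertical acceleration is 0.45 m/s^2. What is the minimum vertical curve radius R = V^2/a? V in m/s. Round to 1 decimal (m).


Convert speed: V = 249 / 3.6 = 69.1667 m/s
V^2 = 4784.0278 m^2/s^2
R_v = 4784.0278 / 0.45
R_v = 10631.2 m

10631.2


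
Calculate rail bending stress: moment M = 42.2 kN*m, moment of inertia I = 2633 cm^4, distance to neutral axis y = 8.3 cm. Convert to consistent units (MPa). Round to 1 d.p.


Convert units:
M = 42.2 kN*m = 42200000 N*mm
y = 8.3 cm = 83 mm
I = 2633 cm^4 = 26330000 mm^4
sigma = 42200000 * 83 / 26330000
sigma = 133.0 MPa

133.0


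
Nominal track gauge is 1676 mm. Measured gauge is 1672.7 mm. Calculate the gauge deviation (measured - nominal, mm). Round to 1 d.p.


Deviation = measured - nominal
Deviation = 1672.7 - 1676
Deviation = -3.3 mm

-3.3


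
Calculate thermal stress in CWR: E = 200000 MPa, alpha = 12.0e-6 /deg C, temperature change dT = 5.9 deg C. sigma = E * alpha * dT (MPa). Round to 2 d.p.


sigma = E * alpha * dT
sigma = 200000 * 12.0e-6 * 5.9
sigma = 2.4 * 5.9
sigma = 14.16 MPa

14.16


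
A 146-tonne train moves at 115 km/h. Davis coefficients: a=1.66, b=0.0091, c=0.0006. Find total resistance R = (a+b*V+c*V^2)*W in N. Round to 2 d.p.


b*V = 0.0091 * 115 = 1.0465
c*V^2 = 0.0006 * 13225 = 7.935
R_per_t = 1.66 + 1.0465 + 7.935 = 10.6415 N/t
R_total = 10.6415 * 146 = 1553.66 N

1553.66


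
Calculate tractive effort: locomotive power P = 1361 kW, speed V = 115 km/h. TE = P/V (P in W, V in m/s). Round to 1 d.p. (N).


Convert: P = 1361 kW = 1361000 W
V = 115 / 3.6 = 31.9444 m/s
TE = 1361000 / 31.9444
TE = 42605.2 N

42605.2


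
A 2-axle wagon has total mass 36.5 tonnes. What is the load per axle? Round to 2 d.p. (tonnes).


Load per axle = total weight / number of axles
Load = 36.5 / 2
Load = 18.25 tonnes

18.25


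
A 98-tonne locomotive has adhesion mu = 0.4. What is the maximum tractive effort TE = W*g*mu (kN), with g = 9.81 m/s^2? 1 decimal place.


TE_max = W * g * mu
TE_max = 98 * 9.81 * 0.4
TE_max = 961.38 * 0.4
TE_max = 384.6 kN

384.6


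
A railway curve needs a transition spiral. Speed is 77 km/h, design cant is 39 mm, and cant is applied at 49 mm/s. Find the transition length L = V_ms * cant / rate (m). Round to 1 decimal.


Convert speed: V = 77 / 3.6 = 21.3889 m/s
L = 21.3889 * 39 / 49
L = 834.1667 / 49
L = 17.0 m

17.0


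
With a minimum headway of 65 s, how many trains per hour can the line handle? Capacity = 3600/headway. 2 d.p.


Capacity = 3600 / headway
Capacity = 3600 / 65
Capacity = 55.38 trains/hour

55.38


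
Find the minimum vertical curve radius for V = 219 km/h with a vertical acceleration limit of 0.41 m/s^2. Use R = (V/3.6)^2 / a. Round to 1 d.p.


Convert speed: V = 219 / 3.6 = 60.8333 m/s
V^2 = 3700.6944 m^2/s^2
R_v = 3700.6944 / 0.41
R_v = 9026.1 m

9026.1


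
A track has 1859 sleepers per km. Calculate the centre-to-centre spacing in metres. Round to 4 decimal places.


Spacing = 1000 m / number of sleepers
Spacing = 1000 / 1859
Spacing = 0.5379 m

0.5379


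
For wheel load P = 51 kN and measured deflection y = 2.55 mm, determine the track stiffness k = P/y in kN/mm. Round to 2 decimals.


Track stiffness k = P / y
k = 51 / 2.55
k = 20.00 kN/mm

20.00


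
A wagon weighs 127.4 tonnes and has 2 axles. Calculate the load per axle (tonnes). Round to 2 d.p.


Load per axle = total weight / number of axles
Load = 127.4 / 2
Load = 63.70 tonnes

63.70


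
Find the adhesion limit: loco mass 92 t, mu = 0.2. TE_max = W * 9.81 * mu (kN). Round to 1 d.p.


TE_max = W * g * mu
TE_max = 92 * 9.81 * 0.2
TE_max = 902.52 * 0.2
TE_max = 180.5 kN

180.5


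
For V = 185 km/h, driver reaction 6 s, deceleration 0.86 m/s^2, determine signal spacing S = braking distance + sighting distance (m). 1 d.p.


V = 185 / 3.6 = 51.3889 m/s
Braking distance = 51.3889^2 / (2*0.86) = 1535.3592 m
Sighting distance = 51.3889 * 6 = 308.3333 m
S = 1535.3592 + 308.3333 = 1843.7 m

1843.7


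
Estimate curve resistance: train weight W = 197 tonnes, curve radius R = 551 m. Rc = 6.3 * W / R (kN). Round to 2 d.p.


Rc = 6.3 * W / R
Rc = 6.3 * 197 / 551
Rc = 1241.1 / 551
Rc = 2.25 kN

2.25


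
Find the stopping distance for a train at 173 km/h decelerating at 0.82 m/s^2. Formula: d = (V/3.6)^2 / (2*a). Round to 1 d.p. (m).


Convert speed: V = 173 / 3.6 = 48.0556 m/s
V^2 = 2309.3364
d = 2309.3364 / (2 * 0.82)
d = 2309.3364 / 1.64
d = 1408.1 m

1408.1


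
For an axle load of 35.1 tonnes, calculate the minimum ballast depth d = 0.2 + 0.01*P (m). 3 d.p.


d = 0.2 + 0.01 * 35.1
d = 0.2 + 0.351
d = 0.551 m

0.551


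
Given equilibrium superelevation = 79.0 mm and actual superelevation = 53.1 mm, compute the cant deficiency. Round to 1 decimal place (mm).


Cant deficiency = equilibrium cant - actual cant
CD = 79.0 - 53.1
CD = 25.9 mm

25.9
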